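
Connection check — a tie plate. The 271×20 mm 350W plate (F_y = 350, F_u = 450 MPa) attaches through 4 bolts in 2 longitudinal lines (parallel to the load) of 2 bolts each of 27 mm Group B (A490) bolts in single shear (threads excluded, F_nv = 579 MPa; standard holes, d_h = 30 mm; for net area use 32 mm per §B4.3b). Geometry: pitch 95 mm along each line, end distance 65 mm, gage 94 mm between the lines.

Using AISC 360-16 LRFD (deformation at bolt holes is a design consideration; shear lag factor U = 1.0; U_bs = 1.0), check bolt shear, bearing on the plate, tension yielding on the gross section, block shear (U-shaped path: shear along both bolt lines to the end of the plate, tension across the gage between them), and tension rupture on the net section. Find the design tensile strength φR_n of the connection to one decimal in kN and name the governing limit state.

994.5 kN (bolt shear governs)

Bolt shear: A_b = π(27)²/4 = 572.56 mm². φR_n = 0.75 × 579 × 572.56 × 4 × 1 = 994.5 kN.
Bearing (20 mm plate, F_u = 450 MPa): end bolts L_c = 65 − 30/2 = 50, R_n = min(1.2×50×20×450, 2.4×27×20×450) = 540 kN/bolt; interior L_c = 95 − 30 = 65, R_n = 583.2 kN/bolt. φR_n = 0.75 × (2×540 + 2×583.2) = 1684.8 kN.
Tension yield (gross): A_g = 271×20 = 5420 mm². φR_n = 0.90 × 350 × 5420 = 1707.3 kN.
Block shear: shear path 2×[65+1×95] = 2×160 mm, A_gv = 6400, A_nv = 2×(160 − 1.5×32)×20 = 4480 mm²; tension across gage: (94 − 1×32)×20 = 1240 mm². R_n = min(0.6×450×4480, 0.6×350×6400) + 1.0×450×1240 = min(1209.6, 1344) + 558 = 1767.6 kN. φR_n = 0.75 × 1767.6 = 1325.7 kN.
Tension rupture (net): A_n = (271 − 2×32)×20 = 4140 mm² (U = 1.0, A_e = A_n). φR_n = 0.75 × 450 × 4140 = 1397.3 kN.
Governing: min(994.5, 1684.8, 1707.3, 1325.7, 1397.3) = 994.5 kN → bolt shear.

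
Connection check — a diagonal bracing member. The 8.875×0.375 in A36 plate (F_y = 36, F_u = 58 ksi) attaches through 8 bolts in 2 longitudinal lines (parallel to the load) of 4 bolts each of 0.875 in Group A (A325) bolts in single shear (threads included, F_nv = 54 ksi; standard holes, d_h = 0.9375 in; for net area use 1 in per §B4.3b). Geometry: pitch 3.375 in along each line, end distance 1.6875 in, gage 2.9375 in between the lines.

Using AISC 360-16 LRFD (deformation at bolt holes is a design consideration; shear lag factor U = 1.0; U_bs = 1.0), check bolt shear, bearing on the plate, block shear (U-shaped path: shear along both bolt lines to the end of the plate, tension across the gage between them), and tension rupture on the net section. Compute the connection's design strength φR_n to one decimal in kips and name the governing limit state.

112.1 kips (net-section rupture governs)

Bolt shear: A_b = π(0.875)²/4 = 0.60132 in². φR_n = 0.75 × 54 × 0.60132 × 8 × 1 = 194.8 kips.
Bearing (0.375 in plate, F_u = 58 ksi): end bolts L_c = 1.6875 − 0.9375/2 = 1.21875, R_n = min(1.2×1.21875×0.375×58, 2.4×0.875×0.375×58) = 31.809 kips/bolt; interior L_c = 3.375 − 0.9375 = 2.4375, R_n = 45.675 kips/bolt. φR_n = 0.75 × (2×31.809 + 6×45.675) = 253.3 kips.
Block shear: shear path 2×[1.6875+3×3.375] = 2×11.8125 in, A_gv = 8.8594, A_nv = 2×(11.8125 − 3.5×1)×0.375 = 6.2344 in²; tension across gage: (2.9375 − 1×1)×0.375 = 0.72656 in². R_n = min(0.6×58×6.2344, 0.6×36×8.8594) + 1.0×58×0.72656 = min(216.96, 191.36) + 42.14 = 233.5 kips. φR_n = 0.75 × 233.5 = 175.1 kips.
Tension rupture (net): A_n = (8.875 − 2×1)×0.375 = 2.5781 in² (U = 1.0, A_e = A_n). φR_n = 0.75 × 58 × 2.5781 = 112.1 kips.
Governing: min(194.8, 253.3, 175.1, 112.1) = 112.1 kips → net-section rupture.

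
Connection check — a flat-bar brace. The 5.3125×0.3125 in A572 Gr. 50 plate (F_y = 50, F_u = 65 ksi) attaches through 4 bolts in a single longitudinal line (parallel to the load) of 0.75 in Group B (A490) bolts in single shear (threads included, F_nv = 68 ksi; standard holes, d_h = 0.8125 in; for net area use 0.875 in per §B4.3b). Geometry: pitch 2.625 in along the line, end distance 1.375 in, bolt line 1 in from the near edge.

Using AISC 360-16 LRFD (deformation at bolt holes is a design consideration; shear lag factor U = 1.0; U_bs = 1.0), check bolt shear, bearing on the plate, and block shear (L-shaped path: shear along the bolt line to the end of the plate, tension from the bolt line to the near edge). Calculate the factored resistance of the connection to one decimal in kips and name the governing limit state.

Bolt shear: A_b = π(0.75)²/4 = 0.44179 in². φR_n = 0.75 × 68 × 0.44179 × 4 × 1 = 90.1 kips.
Bearing (0.3125 in plate, F_u = 65 ksi): end bolts L_c = 1.375 − 0.8125/2 = 0.96875, R_n = min(1.2×0.96875×0.3125×65, 2.4×0.75×0.3125×65) = 23.613 kips/bolt; interior L_c = 2.625 − 0.8125 = 1.8125, R_n = 36.563 kips/bolt. φR_n = 0.75 × (1×23.613 + 3×36.563) = 100.0 kips.
Block shear: shear path 1×[1.375+3×2.625] = 1×9.25 in, A_gv = 2.8906, A_nv = 1×(9.25 − 3.5×0.875)×0.3125 = 1.9336 in²; tension to near edge: (1 − 0.5×0.875)×0.3125 = 0.17578 in². R_n = min(0.6×65×1.9336, 0.6×50×2.8906) + 1.0×65×0.17578 = min(75.41, 86.718) + 11.426 = 86.836 kips. φR_n = 0.75 × 86.836 = 65.1 kips.
Governing: min(90.1, 100.0, 65.1) = 65.1 kips → block shear.

65.1 kips (block shear governs)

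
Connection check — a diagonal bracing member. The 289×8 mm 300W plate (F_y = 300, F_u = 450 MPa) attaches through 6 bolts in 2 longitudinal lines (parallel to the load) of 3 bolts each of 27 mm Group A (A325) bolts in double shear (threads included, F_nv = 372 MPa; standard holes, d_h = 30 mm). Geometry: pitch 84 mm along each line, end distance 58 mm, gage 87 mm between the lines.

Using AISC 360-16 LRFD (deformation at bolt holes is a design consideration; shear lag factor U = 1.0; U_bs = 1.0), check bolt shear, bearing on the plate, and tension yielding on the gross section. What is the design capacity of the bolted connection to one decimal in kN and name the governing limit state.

Bolt shear: A_b = π(27)²/4 = 572.56 mm². φR_n = 0.75 × 372 × 572.56 × 6 × 2 = 1916.9 kN.
Bearing (8 mm plate, F_u = 450 MPa): end bolts L_c = 58 − 30/2 = 43, R_n = min(1.2×43×8×450, 2.4×27×8×450) = 185.76 kN/bolt; interior L_c = 84 − 30 = 54, R_n = 233.28 kN/bolt. φR_n = 0.75 × (2×185.76 + 4×233.28) = 978.5 kN.
Tension yield (gross): A_g = 289×8 = 2312 mm². φR_n = 0.90 × 300 × 2312 = 624.2 kN.
Governing: min(1916.9, 978.5, 624.2) = 624.2 kN → gross-section yield.

624.2 kN (gross-section yield governs)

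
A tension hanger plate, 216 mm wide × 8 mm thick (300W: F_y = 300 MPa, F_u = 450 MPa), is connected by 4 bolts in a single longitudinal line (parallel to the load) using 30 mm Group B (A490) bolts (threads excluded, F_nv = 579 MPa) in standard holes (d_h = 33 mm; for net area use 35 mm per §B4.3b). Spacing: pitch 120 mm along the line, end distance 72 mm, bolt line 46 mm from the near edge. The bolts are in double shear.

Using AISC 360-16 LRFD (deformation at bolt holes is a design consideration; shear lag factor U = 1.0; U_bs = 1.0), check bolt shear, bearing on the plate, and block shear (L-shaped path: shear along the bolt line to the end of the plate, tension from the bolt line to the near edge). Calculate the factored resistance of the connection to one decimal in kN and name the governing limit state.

Bolt shear: A_b = π(30)²/4 = 706.86 mm². φR_n = 0.75 × 579 × 706.86 × 4 × 2 = 2455.6 kN.
Bearing (8 mm plate, F_u = 450 MPa): end bolts L_c = 72 − 33/2 = 55.5, R_n = min(1.2×55.5×8×450, 2.4×30×8×450) = 239.76 kN/bolt; interior L_c = 120 − 33 = 87, R_n = 259.2 kN/bolt. φR_n = 0.75 × (1×239.76 + 3×259.2) = 763.0 kN.
Block shear: shear path 1×[72+3×120] = 1×432 mm, A_gv = 3456, A_nv = 1×(432 − 3.5×35)×8 = 2476 mm²; tension to near edge: (46 − 0.5×35)×8 = 228 mm². R_n = min(0.6×450×2476, 0.6×300×3456) + 1.0×450×228 = min(668.52, 622.08) + 102.6 = 724.68 kN. φR_n = 0.75 × 724.68 = 543.5 kN.
Governing: min(2455.6, 763.0, 543.5) = 543.5 kN → block shear.

543.5 kN (block shear governs)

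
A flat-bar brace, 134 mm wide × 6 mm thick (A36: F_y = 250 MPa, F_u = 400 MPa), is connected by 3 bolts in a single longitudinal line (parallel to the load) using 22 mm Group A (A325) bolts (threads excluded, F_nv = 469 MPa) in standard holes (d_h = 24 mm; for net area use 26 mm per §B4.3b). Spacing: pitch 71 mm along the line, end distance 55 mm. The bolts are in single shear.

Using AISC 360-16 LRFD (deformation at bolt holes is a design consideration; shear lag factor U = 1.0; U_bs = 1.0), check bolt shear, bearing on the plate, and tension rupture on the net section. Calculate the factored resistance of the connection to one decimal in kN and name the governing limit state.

194.4 kN (net-section rupture governs)

Bolt shear: A_b = π(22)²/4 = 380.13 mm². φR_n = 0.75 × 469 × 380.13 × 3 × 1 = 401.1 kN.
Bearing (6 mm plate, F_u = 400 MPa): end bolts L_c = 55 − 24/2 = 43, R_n = min(1.2×43×6×400, 2.4×22×6×400) = 123.84 kN/bolt; interior L_c = 71 − 24 = 47, R_n = 126.72 kN/bolt. φR_n = 0.75 × (1×123.84 + 2×126.72) = 283.0 kN.
Tension rupture (net): A_n = (134 − 1×26)×6 = 648 mm² (U = 1.0, A_e = A_n). φR_n = 0.75 × 400 × 648 = 194.4 kN.
Governing: min(401.1, 283.0, 194.4) = 194.4 kN → net-section rupture.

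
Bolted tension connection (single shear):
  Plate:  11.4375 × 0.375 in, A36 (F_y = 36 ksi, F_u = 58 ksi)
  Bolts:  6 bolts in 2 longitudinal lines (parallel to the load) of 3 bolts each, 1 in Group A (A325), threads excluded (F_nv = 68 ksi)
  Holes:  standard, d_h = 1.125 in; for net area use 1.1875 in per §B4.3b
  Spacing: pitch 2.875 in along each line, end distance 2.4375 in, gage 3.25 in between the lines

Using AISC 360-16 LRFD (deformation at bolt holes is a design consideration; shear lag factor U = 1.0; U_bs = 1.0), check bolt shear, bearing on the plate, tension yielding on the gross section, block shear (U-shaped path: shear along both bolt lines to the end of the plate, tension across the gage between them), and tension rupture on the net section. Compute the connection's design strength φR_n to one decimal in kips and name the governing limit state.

133.1 kips (block shear governs)

Bolt shear: A_b = π(1)²/4 = 0.7854 in². φR_n = 0.75 × 68 × 0.7854 × 6 × 1 = 240.3 kips.
Bearing (0.375 in plate, F_u = 58 ksi): end bolts L_c = 2.4375 − 1.125/2 = 1.875, R_n = min(1.2×1.875×0.375×58, 2.4×1×0.375×58) = 48.938 kips/bolt; interior L_c = 2.875 − 1.125 = 1.75, R_n = 45.675 kips/bolt. φR_n = 0.75 × (2×48.938 + 4×45.675) = 210.4 kips.
Tension yield (gross): A_g = 11.4375×0.375 = 4.2891 in². φR_n = 0.90 × 36 × 4.2891 = 139.0 kips.
Block shear: shear path 2×[2.4375+2×2.875] = 2×8.1875 in, A_gv = 6.1406, A_nv = 2×(8.1875 − 2.5×1.1875)×0.375 = 3.9141 in²; tension across gage: (3.25 − 1×1.1875)×0.375 = 0.77344 in². R_n = min(0.6×58×3.9141, 0.6×36×6.1406) + 1.0×58×0.77344 = min(136.21, 132.64) + 44.86 = 177.5 kips. φR_n = 0.75 × 177.5 = 133.1 kips.
Tension rupture (net): A_n = (11.4375 − 2×1.1875)×0.375 = 3.3984 in² (U = 1.0, A_e = A_n). φR_n = 0.75 × 58 × 3.3984 = 147.8 kips.
Governing: min(240.3, 210.4, 139.0, 133.1, 147.8) = 133.1 kips → block shear.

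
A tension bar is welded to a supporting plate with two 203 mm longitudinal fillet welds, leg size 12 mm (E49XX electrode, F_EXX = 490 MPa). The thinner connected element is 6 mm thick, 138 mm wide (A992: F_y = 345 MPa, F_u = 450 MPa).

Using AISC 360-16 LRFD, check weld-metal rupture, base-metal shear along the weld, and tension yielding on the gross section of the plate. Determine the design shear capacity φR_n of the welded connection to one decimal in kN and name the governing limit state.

257.1 kN (gross-section yield governs)

Weld metal: throat = 0.707×12 = 8.484 mm, L = 2×203 = 406 mm. φR_n = 0.75 × 0.6 × 490 × 8.484 × 406 = 759.5 kN.
Base metal shear (6 mm plate): yield φR_n = 1.0×0.6×345×6×406 = 504.3 kN; rupture φR_n = 0.75×0.6×450×6×406 = 493.3 kN; take 493.3 kN (rupture).
Tension yield (gross): A_g = 138×6 = 828 mm². φR_n = 0.90 × 345 × 828 = 257.1 kN.
Governing: min(759.5, 493.3, 257.1) = 257.1 kN → gross-section yield.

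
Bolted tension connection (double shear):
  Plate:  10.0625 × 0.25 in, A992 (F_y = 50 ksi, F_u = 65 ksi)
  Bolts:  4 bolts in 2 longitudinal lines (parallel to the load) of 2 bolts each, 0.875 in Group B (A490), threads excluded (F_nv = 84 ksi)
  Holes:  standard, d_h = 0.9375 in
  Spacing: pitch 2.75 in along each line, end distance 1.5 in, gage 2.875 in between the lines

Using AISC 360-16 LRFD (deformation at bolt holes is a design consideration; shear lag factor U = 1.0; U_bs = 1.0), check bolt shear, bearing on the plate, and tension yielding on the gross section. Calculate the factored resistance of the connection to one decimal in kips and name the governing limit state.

81.4 kips (bearing governs)

Bolt shear: A_b = π(0.875)²/4 = 0.60132 in². φR_n = 0.75 × 84 × 0.60132 × 4 × 2 = 303.1 kips.
Bearing (0.25 in plate, F_u = 65 ksi): end bolts L_c = 1.5 − 0.9375/2 = 1.03125, R_n = min(1.2×1.03125×0.25×65, 2.4×0.875×0.25×65) = 20.109 kips/bolt; interior L_c = 2.75 − 0.9375 = 1.8125, R_n = 34.125 kips/bolt. φR_n = 0.75 × (2×20.109 + 2×34.125) = 81.4 kips.
Tension yield (gross): A_g = 10.0625×0.25 = 2.5156 in². φR_n = 0.90 × 50 × 2.5156 = 113.2 kips.
Governing: min(303.1, 81.4, 113.2) = 81.4 kips → bearing.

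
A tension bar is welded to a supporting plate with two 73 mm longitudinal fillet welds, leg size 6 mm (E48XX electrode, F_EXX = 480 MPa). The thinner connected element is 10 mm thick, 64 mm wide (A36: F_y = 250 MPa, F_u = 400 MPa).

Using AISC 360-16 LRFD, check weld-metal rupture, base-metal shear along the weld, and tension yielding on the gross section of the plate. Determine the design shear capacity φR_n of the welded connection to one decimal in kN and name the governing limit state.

133.8 kN (weld metal governs)

Weld metal: throat = 0.707×6 = 4.242 mm, L = 2×73 = 146 mm. φR_n = 0.75 × 0.6 × 480 × 4.242 × 146 = 133.8 kN.
Base metal shear (10 mm plate): yield φR_n = 1.0×0.6×250×10×146 = 219.0 kN; rupture φR_n = 0.75×0.6×400×10×146 = 262.8 kN; take 219.0 kN (yield).
Tension yield (gross): A_g = 64×10 = 640 mm². φR_n = 0.90 × 250 × 640 = 144.0 kN.
Governing: min(133.8, 219.0, 144.0) = 133.8 kN → weld metal.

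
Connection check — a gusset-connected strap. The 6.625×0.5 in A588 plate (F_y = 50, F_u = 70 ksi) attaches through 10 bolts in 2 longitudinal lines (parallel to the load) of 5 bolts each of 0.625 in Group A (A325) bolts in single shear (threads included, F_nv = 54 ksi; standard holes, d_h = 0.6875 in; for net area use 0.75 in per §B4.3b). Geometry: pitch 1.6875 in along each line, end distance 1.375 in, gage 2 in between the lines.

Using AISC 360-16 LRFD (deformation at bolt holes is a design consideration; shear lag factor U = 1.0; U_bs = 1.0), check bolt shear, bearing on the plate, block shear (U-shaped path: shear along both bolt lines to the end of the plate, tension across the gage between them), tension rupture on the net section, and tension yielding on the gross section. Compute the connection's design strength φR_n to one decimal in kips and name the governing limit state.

Bolt shear: A_b = π(0.625)²/4 = 0.3068 in². φR_n = 0.75 × 54 × 0.3068 × 10 × 1 = 124.3 kips.
Bearing (0.5 in plate, F_u = 70 ksi): end bolts L_c = 1.375 − 0.6875/2 = 1.03125, R_n = min(1.2×1.03125×0.5×70, 2.4×0.625×0.5×70) = 43.313 kips/bolt; interior L_c = 1.6875 − 0.6875 = 1, R_n = 42 kips/bolt. φR_n = 0.75 × (2×43.313 + 8×42) = 317.0 kips.
Block shear: shear path 2×[1.375+4×1.6875] = 2×8.125 in, A_gv = 8.125, A_nv = 2×(8.125 − 4.5×0.75)×0.5 = 4.75 in²; tension across gage: (2 − 1×0.75)×0.5 = 0.625 in². R_n = min(0.6×70×4.75, 0.6×50×8.125) + 1.0×70×0.625 = min(199.5, 243.75) + 43.75 = 243.25 kips. φR_n = 0.75 × 243.25 = 182.4 kips.
Tension rupture (net): A_n = (6.625 − 2×0.75)×0.5 = 2.5625 in² (U = 1.0, A_e = A_n). φR_n = 0.75 × 70 × 2.5625 = 134.5 kips.
Tension yield (gross): A_g = 6.625×0.5 = 3.3125 in². φR_n = 0.90 × 50 × 3.3125 = 149.1 kips.
Governing: min(124.3, 317.0, 182.4, 134.5, 149.1) = 124.3 kips → bolt shear.

124.3 kips (bolt shear governs)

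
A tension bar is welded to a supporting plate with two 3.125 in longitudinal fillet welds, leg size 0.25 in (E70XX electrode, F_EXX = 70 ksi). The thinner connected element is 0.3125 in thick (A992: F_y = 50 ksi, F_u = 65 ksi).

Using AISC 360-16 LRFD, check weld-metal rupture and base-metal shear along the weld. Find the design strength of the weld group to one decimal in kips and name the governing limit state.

Weld metal: throat = 0.707×0.25 = 0.17675 in, L = 2×3.125 = 6.25 in. φR_n = 0.75 × 0.6 × 70 × 0.17675 × 6.25 = 34.8 kips.
Base metal shear (0.3125 in plate): yield φR_n = 1.0×0.6×50×0.3125×6.25 = 58.6 kips; rupture φR_n = 0.75×0.6×65×0.3125×6.25 = 57.1 kips; take 57.1 kips (rupture).
Governing: min(34.8, 57.1) = 34.8 kips → weld metal.

34.8 kips (weld metal governs)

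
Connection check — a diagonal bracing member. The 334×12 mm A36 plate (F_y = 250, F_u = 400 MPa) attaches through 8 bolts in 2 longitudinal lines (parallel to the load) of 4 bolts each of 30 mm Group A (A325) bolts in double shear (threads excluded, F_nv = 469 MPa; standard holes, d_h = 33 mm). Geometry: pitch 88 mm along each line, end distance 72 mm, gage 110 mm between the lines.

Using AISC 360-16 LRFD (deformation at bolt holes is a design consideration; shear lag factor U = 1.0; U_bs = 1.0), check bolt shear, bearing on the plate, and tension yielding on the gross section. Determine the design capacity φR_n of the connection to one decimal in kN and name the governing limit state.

Bolt shear: A_b = π(30)²/4 = 706.86 mm². φR_n = 0.75 × 469 × 706.86 × 8 × 2 = 3978.2 kN.
Bearing (12 mm plate, F_u = 400 MPa): end bolts L_c = 72 − 33/2 = 55.5, R_n = min(1.2×55.5×12×400, 2.4×30×12×400) = 319.68 kN/bolt; interior L_c = 88 − 33 = 55, R_n = 316.8 kN/bolt. φR_n = 0.75 × (2×319.68 + 6×316.8) = 1905.1 kN.
Tension yield (gross): A_g = 334×12 = 4008 mm². φR_n = 0.90 × 250 × 4008 = 901.8 kN.
Governing: min(3978.2, 1905.1, 901.8) = 901.8 kN → gross-section yield.

901.8 kN (gross-section yield governs)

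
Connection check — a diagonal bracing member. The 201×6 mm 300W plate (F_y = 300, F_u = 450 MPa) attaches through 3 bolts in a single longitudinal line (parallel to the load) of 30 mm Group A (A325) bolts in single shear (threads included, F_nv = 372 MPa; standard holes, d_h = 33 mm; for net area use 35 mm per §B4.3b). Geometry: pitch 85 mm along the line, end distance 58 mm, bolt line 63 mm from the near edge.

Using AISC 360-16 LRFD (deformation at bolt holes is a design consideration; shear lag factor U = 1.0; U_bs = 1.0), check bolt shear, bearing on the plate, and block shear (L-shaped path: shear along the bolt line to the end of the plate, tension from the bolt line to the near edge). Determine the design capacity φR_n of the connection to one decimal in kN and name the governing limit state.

262.8 kN (block shear governs)

Bolt shear: A_b = π(30)²/4 = 706.86 mm². φR_n = 0.75 × 372 × 706.86 × 3 × 1 = 591.6 kN.
Bearing (6 mm plate, F_u = 450 MPa): end bolts L_c = 58 − 33/2 = 41.5, R_n = min(1.2×41.5×6×450, 2.4×30×6×450) = 134.46 kN/bolt; interior L_c = 85 − 33 = 52, R_n = 168.48 kN/bolt. φR_n = 0.75 × (1×134.46 + 2×168.48) = 353.6 kN.
Block shear: shear path 1×[58+2×85] = 1×228 mm, A_gv = 1368, A_nv = 1×(228 − 2.5×35)×6 = 843 mm²; tension to near edge: (63 − 0.5×35)×6 = 273 mm². R_n = min(0.6×450×843, 0.6×300×1368) + 1.0×450×273 = min(227.61, 246.24) + 122.85 = 350.46 kN. φR_n = 0.75 × 350.46 = 262.8 kN.
Governing: min(591.6, 353.6, 262.8) = 262.8 kN → block shear.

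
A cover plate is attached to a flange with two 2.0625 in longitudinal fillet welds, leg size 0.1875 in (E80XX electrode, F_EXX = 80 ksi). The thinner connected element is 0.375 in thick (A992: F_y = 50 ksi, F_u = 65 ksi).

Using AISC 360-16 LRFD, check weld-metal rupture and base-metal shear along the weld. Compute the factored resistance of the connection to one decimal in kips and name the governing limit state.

19.7 kips (weld metal governs)

Weld metal: throat = 0.707×0.1875 = 0.13256 in, L = 2×2.0625 = 4.125 in. φR_n = 0.75 × 0.6 × 80 × 0.13256 × 4.125 = 19.7 kips.
Base metal shear (0.375 in plate): yield φR_n = 1.0×0.6×50×0.375×4.125 = 46.4 kips; rupture φR_n = 0.75×0.6×65×0.375×4.125 = 45.2 kips; take 45.2 kips (rupture).
Governing: min(19.7, 45.2) = 19.7 kips → weld metal.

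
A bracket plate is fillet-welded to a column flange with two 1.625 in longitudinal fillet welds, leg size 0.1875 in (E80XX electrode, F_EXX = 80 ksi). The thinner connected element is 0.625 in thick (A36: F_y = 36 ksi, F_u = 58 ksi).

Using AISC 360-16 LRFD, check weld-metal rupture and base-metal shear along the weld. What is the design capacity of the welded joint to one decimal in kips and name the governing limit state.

Weld metal: throat = 0.707×0.1875 = 0.13256 in, L = 2×1.625 = 3.25 in. φR_n = 0.75 × 0.6 × 80 × 0.13256 × 3.25 = 15.5 kips.
Base metal shear (0.625 in plate): yield φR_n = 1.0×0.6×36×0.625×3.25 = 43.9 kips; rupture φR_n = 0.75×0.6×58×0.625×3.25 = 53.0 kips; take 43.9 kips (yield).
Governing: min(15.5, 43.9) = 15.5 kips → weld metal.

15.5 kips (weld metal governs)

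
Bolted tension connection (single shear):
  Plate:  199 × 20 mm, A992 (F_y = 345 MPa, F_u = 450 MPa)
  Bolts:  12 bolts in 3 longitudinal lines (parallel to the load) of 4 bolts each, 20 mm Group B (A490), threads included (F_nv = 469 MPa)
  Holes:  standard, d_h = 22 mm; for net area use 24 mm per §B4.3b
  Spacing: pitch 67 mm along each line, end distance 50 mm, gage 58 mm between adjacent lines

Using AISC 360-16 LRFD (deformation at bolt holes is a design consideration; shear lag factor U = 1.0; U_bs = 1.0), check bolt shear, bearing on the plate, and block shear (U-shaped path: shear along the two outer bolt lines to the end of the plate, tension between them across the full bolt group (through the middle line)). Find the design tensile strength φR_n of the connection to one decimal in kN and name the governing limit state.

1326.1 kN (bolt shear governs)

Bolt shear: A_b = π(20)²/4 = 314.16 mm². φR_n = 0.75 × 469 × 314.16 × 12 × 1 = 1326.1 kN.
Bearing (20 mm plate, F_u = 450 MPa): end bolts L_c = 50 − 22/2 = 39, R_n = min(1.2×39×20×450, 2.4×20×20×450) = 421.2 kN/bolt; interior L_c = 67 − 22 = 45, R_n = 432 kN/bolt. φR_n = 0.75 × (3×421.2 + 9×432) = 3863.7 kN.
Block shear: shear path 2×[50+3×67] = 2×251 mm, A_gv = 10040, A_nv = 2×(251 − 3.5×24)×20 = 6680 mm²; tension across gage: (116 − 2×24)×20 = 1360 mm². R_n = min(0.6×450×6680, 0.6×345×10040) + 1.0×450×1360 = min(1803.6, 2078.3) + 612 = 2415.6 kN. φR_n = 0.75 × 2415.6 = 1811.7 kN.
Governing: min(1326.1, 3863.7, 1811.7) = 1326.1 kN → bolt shear.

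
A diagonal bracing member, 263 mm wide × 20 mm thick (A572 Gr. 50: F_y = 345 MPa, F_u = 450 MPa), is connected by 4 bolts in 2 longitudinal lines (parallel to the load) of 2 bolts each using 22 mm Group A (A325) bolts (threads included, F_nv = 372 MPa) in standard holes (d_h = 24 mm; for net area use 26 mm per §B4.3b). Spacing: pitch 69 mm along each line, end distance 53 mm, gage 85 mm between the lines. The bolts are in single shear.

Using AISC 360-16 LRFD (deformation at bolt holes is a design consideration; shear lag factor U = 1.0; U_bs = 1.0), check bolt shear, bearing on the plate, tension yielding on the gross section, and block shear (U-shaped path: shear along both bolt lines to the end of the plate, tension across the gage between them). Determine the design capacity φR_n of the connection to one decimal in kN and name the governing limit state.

424.2 kN (bolt shear governs)

Bolt shear: A_b = π(22)²/4 = 380.13 mm². φR_n = 0.75 × 372 × 380.13 × 4 × 1 = 424.2 kN.
Bearing (20 mm plate, F_u = 450 MPa): end bolts L_c = 53 − 24/2 = 41, R_n = min(1.2×41×20×450, 2.4×22×20×450) = 442.8 kN/bolt; interior L_c = 69 − 24 = 45, R_n = 475.2 kN/bolt. φR_n = 0.75 × (2×442.8 + 2×475.2) = 1377.0 kN.
Tension yield (gross): A_g = 263×20 = 5260 mm². φR_n = 0.90 × 345 × 5260 = 1633.2 kN.
Block shear: shear path 2×[53+1×69] = 2×122 mm, A_gv = 4880, A_nv = 2×(122 − 1.5×26)×20 = 3320 mm²; tension across gage: (85 − 1×26)×20 = 1180 mm². R_n = min(0.6×450×3320, 0.6×345×4880) + 1.0×450×1180 = min(896.4, 1010.2) + 531 = 1427.4 kN. φR_n = 0.75 × 1427.4 = 1070.6 kN.
Governing: min(424.2, 1377.0, 1633.2, 1070.6) = 424.2 kN → bolt shear.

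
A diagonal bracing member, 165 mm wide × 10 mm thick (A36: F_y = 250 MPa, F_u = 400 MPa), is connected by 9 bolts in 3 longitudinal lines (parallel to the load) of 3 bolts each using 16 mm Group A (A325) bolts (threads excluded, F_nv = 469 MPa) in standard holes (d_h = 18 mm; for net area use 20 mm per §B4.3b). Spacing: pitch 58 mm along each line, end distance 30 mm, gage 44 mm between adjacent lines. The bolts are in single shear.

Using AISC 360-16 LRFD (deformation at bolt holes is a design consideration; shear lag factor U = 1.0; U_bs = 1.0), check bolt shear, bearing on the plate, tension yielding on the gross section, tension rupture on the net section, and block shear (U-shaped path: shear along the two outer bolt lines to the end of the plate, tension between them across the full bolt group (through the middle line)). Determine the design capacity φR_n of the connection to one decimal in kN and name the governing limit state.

315.0 kN (net-section rupture governs)

Bolt shear: A_b = π(16)²/4 = 201.06 mm². φR_n = 0.75 × 469 × 201.06 × 9 × 1 = 636.5 kN.
Bearing (10 mm plate, F_u = 400 MPa): end bolts L_c = 30 − 18/2 = 21, R_n = min(1.2×21×10×400, 2.4×16×10×400) = 100.8 kN/bolt; interior L_c = 58 − 18 = 40, R_n = 153.6 kN/bolt. φR_n = 0.75 × (3×100.8 + 6×153.6) = 918.0 kN.
Tension yield (gross): A_g = 165×10 = 1650 mm². φR_n = 0.90 × 250 × 1650 = 371.3 kN.
Tension rupture (net): A_n = (165 − 3×20)×10 = 1050 mm² (U = 1.0, A_e = A_n). φR_n = 0.75 × 400 × 1050 = 315.0 kN.
Block shear: shear path 2×[30+2×58] = 2×146 mm, A_gv = 2920, A_nv = 2×(146 − 2.5×20)×10 = 1920 mm²; tension across gage: (88 − 2×20)×10 = 480 mm². R_n = min(0.6×400×1920, 0.6×250×2920) + 1.0×400×480 = min(460.8, 438) + 192 = 630 kN. φR_n = 0.75 × 630 = 472.5 kN.
Governing: min(636.5, 918.0, 371.3, 315.0, 472.5) = 315.0 kN → net-section rupture.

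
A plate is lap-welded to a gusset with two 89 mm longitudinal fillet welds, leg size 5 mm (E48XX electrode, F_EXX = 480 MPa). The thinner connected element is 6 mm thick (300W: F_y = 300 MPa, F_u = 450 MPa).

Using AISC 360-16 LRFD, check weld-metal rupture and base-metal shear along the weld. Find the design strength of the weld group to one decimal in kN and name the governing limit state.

Weld metal: throat = 0.707×5 = 3.535 mm, L = 2×89 = 178 mm. φR_n = 0.75 × 0.6 × 480 × 3.535 × 178 = 135.9 kN.
Base metal shear (6 mm plate): yield φR_n = 1.0×0.6×300×6×178 = 192.2 kN; rupture φR_n = 0.75×0.6×450×6×178 = 216.3 kN; take 192.2 kN (yield).
Governing: min(135.9, 192.2) = 135.9 kN → weld metal.

135.9 kN (weld metal governs)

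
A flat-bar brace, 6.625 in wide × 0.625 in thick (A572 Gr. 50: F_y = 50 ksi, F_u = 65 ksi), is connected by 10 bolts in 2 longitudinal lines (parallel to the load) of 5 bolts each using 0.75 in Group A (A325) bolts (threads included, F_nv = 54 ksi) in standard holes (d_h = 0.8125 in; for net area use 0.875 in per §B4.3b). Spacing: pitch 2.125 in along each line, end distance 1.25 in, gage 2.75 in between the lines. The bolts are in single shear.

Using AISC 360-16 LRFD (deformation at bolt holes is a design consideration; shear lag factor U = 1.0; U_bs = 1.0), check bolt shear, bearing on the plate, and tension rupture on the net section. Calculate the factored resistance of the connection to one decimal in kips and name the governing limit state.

Bolt shear: A_b = π(0.75)²/4 = 0.44179 in². φR_n = 0.75 × 54 × 0.44179 × 10 × 1 = 178.9 kips.
Bearing (0.625 in plate, F_u = 65 ksi): end bolts L_c = 1.25 − 0.8125/2 = 0.84375, R_n = min(1.2×0.84375×0.625×65, 2.4×0.75×0.625×65) = 41.133 kips/bolt; interior L_c = 2.125 − 0.8125 = 1.3125, R_n = 63.984 kips/bolt. φR_n = 0.75 × (2×41.133 + 8×63.984) = 445.6 kips.
Tension rupture (net): A_n = (6.625 − 2×0.875)×0.625 = 3.0469 in² (U = 1.0, A_e = A_n). φR_n = 0.75 × 65 × 3.0469 = 148.5 kips.
Governing: min(178.9, 445.6, 148.5) = 148.5 kips → net-section rupture.

148.5 kips (net-section rupture governs)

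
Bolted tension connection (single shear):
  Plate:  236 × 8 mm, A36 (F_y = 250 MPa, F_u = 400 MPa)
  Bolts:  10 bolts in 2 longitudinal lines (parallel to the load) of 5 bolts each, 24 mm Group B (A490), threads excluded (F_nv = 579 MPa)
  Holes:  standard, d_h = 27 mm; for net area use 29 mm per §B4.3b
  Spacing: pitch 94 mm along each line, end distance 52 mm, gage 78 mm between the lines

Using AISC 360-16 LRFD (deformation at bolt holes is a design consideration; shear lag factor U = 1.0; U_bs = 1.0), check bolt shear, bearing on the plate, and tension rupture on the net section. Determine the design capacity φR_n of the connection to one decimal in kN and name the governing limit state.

Bolt shear: A_b = π(24)²/4 = 452.39 mm². φR_n = 0.75 × 579 × 452.39 × 10 × 1 = 1964.5 kN.
Bearing (8 mm plate, F_u = 400 MPa): end bolts L_c = 52 − 27/2 = 38.5, R_n = min(1.2×38.5×8×400, 2.4×24×8×400) = 147.84 kN/bolt; interior L_c = 94 − 27 = 67, R_n = 184.32 kN/bolt. φR_n = 0.75 × (2×147.84 + 8×184.32) = 1327.7 kN.
Tension rupture (net): A_n = (236 − 2×29)×8 = 1424 mm² (U = 1.0, A_e = A_n). φR_n = 0.75 × 400 × 1424 = 427.2 kN.
Governing: min(1964.5, 1327.7, 427.2) = 427.2 kN → net-section rupture.

427.2 kN (net-section rupture governs)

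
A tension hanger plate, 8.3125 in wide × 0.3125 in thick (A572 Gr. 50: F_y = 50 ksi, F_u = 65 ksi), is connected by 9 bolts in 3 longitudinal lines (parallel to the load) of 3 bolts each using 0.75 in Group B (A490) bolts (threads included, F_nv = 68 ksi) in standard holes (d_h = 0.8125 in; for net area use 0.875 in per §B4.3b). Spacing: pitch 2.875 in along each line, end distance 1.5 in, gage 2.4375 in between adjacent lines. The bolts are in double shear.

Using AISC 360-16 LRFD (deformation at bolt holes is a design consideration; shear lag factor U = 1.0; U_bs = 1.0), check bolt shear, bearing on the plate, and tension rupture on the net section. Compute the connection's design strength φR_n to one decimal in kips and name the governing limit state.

Bolt shear: A_b = π(0.75)²/4 = 0.44179 in². φR_n = 0.75 × 68 × 0.44179 × 9 × 2 = 405.6 kips.
Bearing (0.3125 in plate, F_u = 65 ksi): end bolts L_c = 1.5 − 0.8125/2 = 1.09375, R_n = min(1.2×1.09375×0.3125×65, 2.4×0.75×0.3125×65) = 26.66 kips/bolt; interior L_c = 2.875 − 0.8125 = 2.0625, R_n = 36.563 kips/bolt. φR_n = 0.75 × (3×26.66 + 6×36.563) = 224.5 kips.
Tension rupture (net): A_n = (8.3125 − 3×0.875)×0.3125 = 1.7773 in² (U = 1.0, A_e = A_n). φR_n = 0.75 × 65 × 1.7773 = 86.6 kips.
Governing: min(405.6, 224.5, 86.6) = 86.6 kips → net-section rupture.

86.6 kips (net-section rupture governs)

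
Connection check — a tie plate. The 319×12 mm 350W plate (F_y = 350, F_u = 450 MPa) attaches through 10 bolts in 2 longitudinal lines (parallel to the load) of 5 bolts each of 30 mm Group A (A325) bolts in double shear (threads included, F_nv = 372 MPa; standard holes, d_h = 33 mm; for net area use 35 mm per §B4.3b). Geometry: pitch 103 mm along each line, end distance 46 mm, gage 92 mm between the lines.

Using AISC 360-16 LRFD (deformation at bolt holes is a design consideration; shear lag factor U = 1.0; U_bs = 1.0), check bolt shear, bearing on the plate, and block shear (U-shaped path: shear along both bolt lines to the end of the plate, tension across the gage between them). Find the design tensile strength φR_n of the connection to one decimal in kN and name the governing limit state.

1691.3 kN (block shear governs)

Bolt shear: A_b = π(30)²/4 = 706.86 mm². φR_n = 0.75 × 372 × 706.86 × 10 × 2 = 3944.3 kN.
Bearing (12 mm plate, F_u = 450 MPa): end bolts L_c = 46 − 33/2 = 29.5, R_n = min(1.2×29.5×12×450, 2.4×30×12×450) = 191.16 kN/bolt; interior L_c = 103 − 33 = 70, R_n = 388.8 kN/bolt. φR_n = 0.75 × (2×191.16 + 8×388.8) = 2619.5 kN.
Block shear: shear path 2×[46+4×103] = 2×458 mm, A_gv = 10992, A_nv = 2×(458 − 4.5×35)×12 = 7212 mm²; tension across gage: (92 − 1×35)×12 = 684 mm². R_n = min(0.6×450×7212, 0.6×350×10992) + 1.0×450×684 = min(1947.2, 2308.3) + 307.8 = 2255 kN. φR_n = 0.75 × 2255 = 1691.3 kN.
Governing: min(3944.3, 2619.5, 1691.3) = 1691.3 kN → block shear.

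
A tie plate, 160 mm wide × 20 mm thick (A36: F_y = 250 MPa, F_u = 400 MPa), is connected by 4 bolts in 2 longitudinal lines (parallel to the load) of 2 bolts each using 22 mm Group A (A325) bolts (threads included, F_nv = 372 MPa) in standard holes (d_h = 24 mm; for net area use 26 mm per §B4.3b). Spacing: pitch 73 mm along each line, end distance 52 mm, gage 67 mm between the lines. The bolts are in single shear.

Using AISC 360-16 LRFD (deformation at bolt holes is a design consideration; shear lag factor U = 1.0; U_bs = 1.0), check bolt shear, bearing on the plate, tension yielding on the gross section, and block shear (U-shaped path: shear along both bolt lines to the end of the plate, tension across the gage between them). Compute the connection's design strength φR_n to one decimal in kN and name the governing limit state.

Bolt shear: A_b = π(22)²/4 = 380.13 mm². φR_n = 0.75 × 372 × 380.13 × 4 × 1 = 424.2 kN.
Bearing (20 mm plate, F_u = 400 MPa): end bolts L_c = 52 − 24/2 = 40, R_n = min(1.2×40×20×400, 2.4×22×20×400) = 384 kN/bolt; interior L_c = 73 − 24 = 49, R_n = 422.4 kN/bolt. φR_n = 0.75 × (2×384 + 2×422.4) = 1209.6 kN.
Tension yield (gross): A_g = 160×20 = 3200 mm². φR_n = 0.90 × 250 × 3200 = 720.0 kN.
Block shear: shear path 2×[52+1×73] = 2×125 mm, A_gv = 5000, A_nv = 2×(125 − 1.5×26)×20 = 3440 mm²; tension across gage: (67 − 1×26)×20 = 820 mm². R_n = min(0.6×400×3440, 0.6×250×5000) + 1.0×400×820 = min(825.6, 750) + 328 = 1078 kN. φR_n = 0.75 × 1078 = 808.5 kN.
Governing: min(424.2, 1209.6, 720.0, 808.5) = 424.2 kN → bolt shear.

424.2 kN (bolt shear governs)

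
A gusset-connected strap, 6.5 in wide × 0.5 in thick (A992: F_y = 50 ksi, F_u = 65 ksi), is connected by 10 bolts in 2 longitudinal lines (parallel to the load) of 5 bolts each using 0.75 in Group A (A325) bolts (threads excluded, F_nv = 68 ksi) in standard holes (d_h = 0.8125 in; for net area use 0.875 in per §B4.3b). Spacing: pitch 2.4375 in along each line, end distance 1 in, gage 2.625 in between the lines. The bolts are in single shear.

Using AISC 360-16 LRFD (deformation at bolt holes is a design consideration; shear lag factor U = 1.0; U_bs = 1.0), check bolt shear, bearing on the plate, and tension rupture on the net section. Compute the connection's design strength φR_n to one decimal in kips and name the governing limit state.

115.8 kips (net-section rupture governs)

Bolt shear: A_b = π(0.75)²/4 = 0.44179 in². φR_n = 0.75 × 68 × 0.44179 × 10 × 1 = 225.3 kips.
Bearing (0.5 in plate, F_u = 65 ksi): end bolts L_c = 1 − 0.8125/2 = 0.59375, R_n = min(1.2×0.59375×0.5×65, 2.4×0.75×0.5×65) = 23.156 kips/bolt; interior L_c = 2.4375 − 0.8125 = 1.625, R_n = 58.5 kips/bolt. φR_n = 0.75 × (2×23.156 + 8×58.5) = 385.7 kips.
Tension rupture (net): A_n = (6.5 − 2×0.875)×0.5 = 2.375 in² (U = 1.0, A_e = A_n). φR_n = 0.75 × 65 × 2.375 = 115.8 kips.
Governing: min(225.3, 385.7, 115.8) = 115.8 kips → net-section rupture.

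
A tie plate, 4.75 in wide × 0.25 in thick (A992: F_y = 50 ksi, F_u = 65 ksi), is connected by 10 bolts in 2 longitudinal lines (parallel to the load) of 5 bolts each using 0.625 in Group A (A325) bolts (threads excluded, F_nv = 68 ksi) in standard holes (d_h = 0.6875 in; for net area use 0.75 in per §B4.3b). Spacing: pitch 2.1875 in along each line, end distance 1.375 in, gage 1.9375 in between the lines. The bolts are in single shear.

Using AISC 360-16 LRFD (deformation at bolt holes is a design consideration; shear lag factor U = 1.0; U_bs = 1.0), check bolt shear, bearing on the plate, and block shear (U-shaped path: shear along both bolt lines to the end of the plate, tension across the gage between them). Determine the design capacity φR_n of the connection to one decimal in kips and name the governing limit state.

Bolt shear: A_b = π(0.625)²/4 = 0.3068 in². φR_n = 0.75 × 68 × 0.3068 × 10 × 1 = 156.5 kips.
Bearing (0.25 in plate, F_u = 65 ksi): end bolts L_c = 1.375 − 0.6875/2 = 1.03125, R_n = min(1.2×1.03125×0.25×65, 2.4×0.625×0.25×65) = 20.109 kips/bolt; interior L_c = 2.1875 − 0.6875 = 1.5, R_n = 24.375 kips/bolt. φR_n = 0.75 × (2×20.109 + 8×24.375) = 176.4 kips.
Block shear: shear path 2×[1.375+4×2.1875] = 2×10.125 in, A_gv = 5.0625, A_nv = 2×(10.125 − 4.5×0.75)×0.25 = 3.375 in²; tension across gage: (1.9375 − 1×0.75)×0.25 = 0.29688 in². R_n = min(0.6×65×3.375, 0.6×50×5.0625) + 1.0×65×0.29688 = min(131.63, 151.88) + 19.297 = 150.93 kips. φR_n = 0.75 × 150.93 = 113.2 kips.
Governing: min(156.5, 176.4, 113.2) = 113.2 kips → block shear.

113.2 kips (block shear governs)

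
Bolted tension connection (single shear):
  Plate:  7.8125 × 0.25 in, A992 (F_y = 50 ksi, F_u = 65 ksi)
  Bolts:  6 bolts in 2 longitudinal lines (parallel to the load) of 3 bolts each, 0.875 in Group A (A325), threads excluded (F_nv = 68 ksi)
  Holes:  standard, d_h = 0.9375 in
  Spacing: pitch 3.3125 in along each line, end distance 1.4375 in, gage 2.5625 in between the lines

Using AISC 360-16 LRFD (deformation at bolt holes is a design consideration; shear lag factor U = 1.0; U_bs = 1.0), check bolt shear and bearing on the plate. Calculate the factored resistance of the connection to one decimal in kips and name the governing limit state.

Bolt shear: A_b = π(0.875)²/4 = 0.60132 in². φR_n = 0.75 × 68 × 0.60132 × 6 × 1 = 184.0 kips.
Bearing (0.25 in plate, F_u = 65 ksi): end bolts L_c = 1.4375 − 0.9375/2 = 0.96875, R_n = min(1.2×0.96875×0.25×65, 2.4×0.875×0.25×65) = 18.891 kips/bolt; interior L_c = 3.3125 − 0.9375 = 2.375, R_n = 34.125 kips/bolt. φR_n = 0.75 × (2×18.891 + 4×34.125) = 130.7 kips.
Governing: min(184.0, 130.7) = 130.7 kips → bearing.

130.7 kips (bearing governs)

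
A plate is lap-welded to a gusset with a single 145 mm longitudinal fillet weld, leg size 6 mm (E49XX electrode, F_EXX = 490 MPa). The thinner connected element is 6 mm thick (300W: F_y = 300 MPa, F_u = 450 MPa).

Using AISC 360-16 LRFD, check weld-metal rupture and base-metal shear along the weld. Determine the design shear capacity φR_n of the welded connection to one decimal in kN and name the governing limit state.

135.6 kN (weld metal governs)

Weld metal: throat = 0.707×6 = 4.242 mm, L = 145 mm. φR_n = 0.75 × 0.6 × 490 × 4.242 × 145 = 135.6 kN.
Base metal shear (6 mm plate): yield φR_n = 1.0×0.6×300×6×145 = 156.6 kN; rupture φR_n = 0.75×0.6×450×6×145 = 176.2 kN; take 156.6 kN (yield).
Governing: min(135.6, 156.6) = 135.6 kN → weld metal.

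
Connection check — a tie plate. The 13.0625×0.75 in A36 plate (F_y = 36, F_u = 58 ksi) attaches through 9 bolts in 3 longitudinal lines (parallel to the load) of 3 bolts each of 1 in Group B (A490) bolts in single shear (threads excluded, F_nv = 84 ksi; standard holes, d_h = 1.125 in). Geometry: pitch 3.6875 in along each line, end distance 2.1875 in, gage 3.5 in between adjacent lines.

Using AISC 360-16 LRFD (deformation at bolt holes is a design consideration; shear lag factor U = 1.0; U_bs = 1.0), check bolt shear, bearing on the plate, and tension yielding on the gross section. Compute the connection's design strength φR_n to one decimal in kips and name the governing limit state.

317.4 kips (gross-section yield governs)

Bolt shear: A_b = π(1)²/4 = 0.7854 in². φR_n = 0.75 × 84 × 0.7854 × 9 × 1 = 445.3 kips.
Bearing (0.75 in plate, F_u = 58 ksi): end bolts L_c = 2.1875 − 1.125/2 = 1.625, R_n = min(1.2×1.625×0.75×58, 2.4×1×0.75×58) = 84.825 kips/bolt; interior L_c = 3.6875 − 1.125 = 2.5625, R_n = 104.4 kips/bolt. φR_n = 0.75 × (3×84.825 + 6×104.4) = 660.7 kips.
Tension yield (gross): A_g = 13.0625×0.75 = 9.7969 in². φR_n = 0.90 × 36 × 9.7969 = 317.4 kips.
Governing: min(445.3, 660.7, 317.4) = 317.4 kips → gross-section yield.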